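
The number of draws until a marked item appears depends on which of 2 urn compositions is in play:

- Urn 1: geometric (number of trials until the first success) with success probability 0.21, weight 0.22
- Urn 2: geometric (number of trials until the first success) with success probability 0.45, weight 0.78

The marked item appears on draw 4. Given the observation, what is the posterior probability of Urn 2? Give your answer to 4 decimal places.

The responsibility of component k is π_k f_k(x) divided by Σ_j π_j f_j(x).
Evaluate each component's likelihood at the observed value:
  f_1 = 0.21·(1−0.21)^3 = 0.21·0.493039 = 0.103538
  f_2 = 0.45·(1−0.45)^3 = 0.45·0.166375 = 0.0748688
Multiply by the mixture weights:
  π_1·f_1 = 0.22 × 0.103538 = 0.0227784
  π_2·f_2 = 0.78 × 0.0748688 = 0.0583976
Sum: 0.0227784 + 0.0583976 = 0.081176
P(Urn 2 | data) = 0.0583976 / 0.081176 ≈ 0.7194

0.7194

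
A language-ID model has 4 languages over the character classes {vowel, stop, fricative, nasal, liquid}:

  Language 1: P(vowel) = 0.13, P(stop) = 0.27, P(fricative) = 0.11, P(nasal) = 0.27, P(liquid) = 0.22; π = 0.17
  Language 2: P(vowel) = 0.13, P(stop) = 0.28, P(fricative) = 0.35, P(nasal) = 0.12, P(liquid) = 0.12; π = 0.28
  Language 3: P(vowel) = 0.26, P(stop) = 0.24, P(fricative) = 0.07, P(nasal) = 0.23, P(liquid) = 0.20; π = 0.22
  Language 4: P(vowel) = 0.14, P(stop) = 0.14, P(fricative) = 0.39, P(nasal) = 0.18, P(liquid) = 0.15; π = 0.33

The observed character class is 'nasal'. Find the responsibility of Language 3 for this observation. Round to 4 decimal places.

0.2670

Posterior ∝ prior × likelihood, so P(k | x) ∝ w_k f_k(x); normalise over all components.
Component likelihoods at x = 'nasal':
  p_1 = 0.27
  p_2 = 0.12
  p_3 = 0.23
  p_4 = 0.18
Unnormalised posteriors:
  w_1·p_1 = 0.17 × 0.27 = 0.0459
  w_2·p_2 = 0.28 × 0.12 = 0.0336
  w_3·p_3 = 0.22 × 0.23 = 0.0506
  w_4·p_4 = 0.33 × 0.18 = 0.0594
Sum: 0.0459 + 0.0336 + 0.0506 + 0.0594 = 0.1895
So the posterior for Language 3 is 0.0506 / 0.1895 ≈ 0.2670.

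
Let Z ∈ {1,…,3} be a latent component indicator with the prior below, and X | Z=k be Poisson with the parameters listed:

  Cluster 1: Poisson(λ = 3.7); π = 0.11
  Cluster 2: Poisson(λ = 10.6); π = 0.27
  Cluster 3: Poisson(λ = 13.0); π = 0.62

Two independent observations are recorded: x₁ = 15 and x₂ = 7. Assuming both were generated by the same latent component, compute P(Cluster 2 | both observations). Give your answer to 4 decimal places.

0.3725

Apply Bayes' rule: the posterior for each component is proportional to its prior times its likelihood at x.
Since both observations come from the same component, the likelihood for component k is f_k(x₁)·f_k(x₂).
  L_1 = [e^(−3.7)·3.7^15/15! = 6.3043e-06] × [0.0465685] = 2.93581e-07
  L_2 = [e^(−10.6)·10.6^15/15! = 0.0456633] × [0.0743343] = 0.00339434
  L_3 = [e^(−13.0)·13.0^15/15! = 0.0884754] × [0.0281413] = 0.00248981
Weight by the priors:
  w_1·L_1 = 0.11 × 2.93581e-07 = 3.2294e-08
  w_2·L_2 = 0.27 × 0.00339434 = 0.000916473
  w_3·L_3 = 0.62 × 0.00248981 = 0.00154369
Normaliser: 3.2294e-08 + 0.000916473 + 0.00154369 = 0.00246019
P(Cluster 2 | x) ≈ 0.3725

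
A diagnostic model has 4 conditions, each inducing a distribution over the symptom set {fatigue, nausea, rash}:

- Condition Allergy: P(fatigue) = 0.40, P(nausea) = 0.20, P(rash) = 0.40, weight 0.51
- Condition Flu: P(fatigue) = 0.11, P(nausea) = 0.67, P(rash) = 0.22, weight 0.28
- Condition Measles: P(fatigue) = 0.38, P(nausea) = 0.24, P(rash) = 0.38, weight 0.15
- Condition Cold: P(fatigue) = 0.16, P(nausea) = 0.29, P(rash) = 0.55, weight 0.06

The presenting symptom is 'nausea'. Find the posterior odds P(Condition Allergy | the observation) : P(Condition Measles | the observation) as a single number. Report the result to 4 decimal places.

2.8333

Only the two components matter; the odds are (P(Z=i) f_i(x)) / (P(Z=j) f_j(x)).
Categorical probabilities:
  L_Allergy = 0.2
  L_Flu = 0.67
  L_Measles = 0.24
  L_Cold = 0.29
Odds = (0.51/0.15) × (0.2/0.24) = 3.4 × 0.833333 ≈ 2.8333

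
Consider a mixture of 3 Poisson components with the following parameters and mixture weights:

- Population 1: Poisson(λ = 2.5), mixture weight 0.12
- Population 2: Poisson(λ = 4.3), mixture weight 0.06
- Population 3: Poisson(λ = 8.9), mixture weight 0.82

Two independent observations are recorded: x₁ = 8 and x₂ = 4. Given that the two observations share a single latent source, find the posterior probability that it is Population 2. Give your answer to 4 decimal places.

0.1037

P(component k | x) = P(Z=k)·f_k(x) / marginal(x), where marginal(x) = Σ_j P(Z=j)·f_j(x).
Since both observations come from the same component, the likelihood for component k is f_k(x₁)·f_k(x₂).
  L_1 = [e^(−2.5)·2.5^8/8! = 0.00310644] × [0.133602] = 0.000415027
  L_2 = [e^(−4.3)·4.3^8/8! = 0.0393333] × [0.193284] = 0.00760251
  L_3 = [e^(−8.9)·8.9^8/8! = 0.133161] × [0.0356556] = 0.00474795
Prior × likelihood for each component:
  P(Z=1)·L_1 = 0.12 × 0.000415027 = 4.98032e-05
  P(Z=2)·L_2 = 0.06 × 0.00760251 = 0.000456151
  P(Z=3)·L_3 = 0.82 × 0.00474795 = 0.00389332
Marginal: 4.98032e-05 + 0.000456151 + 0.00389332 = 0.00439928
So the posterior for Population 2 is 0.000456151 / 0.00439928 ≈ 0.1037.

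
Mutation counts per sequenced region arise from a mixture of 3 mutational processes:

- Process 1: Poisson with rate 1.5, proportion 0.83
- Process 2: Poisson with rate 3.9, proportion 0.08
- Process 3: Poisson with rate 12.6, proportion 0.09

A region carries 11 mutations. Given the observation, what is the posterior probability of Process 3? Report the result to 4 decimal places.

0.9868

The responsibility of component k is π_k f_k(x) divided by Σ_j π_j f_j(x).
Poisson probabilities:
  p_1 = 4.83511e-07
  p_2 = 0.00160993
  p_3 = 0.107352
Unnormalised posteriors:
  π_1·p_1 = 0.83 × 4.83511e-07 = 4.01314e-07
  π_2·p_2 = 0.08 × 0.00160993 = 0.000128794
  π_3·p_3 = 0.09 × 0.107352 = 0.00966167
Marginal: 4.01314e-07 + 0.000128794 + 0.00966167 = 0.00979087
P(Process 3 | the observation) ≈ 0.9868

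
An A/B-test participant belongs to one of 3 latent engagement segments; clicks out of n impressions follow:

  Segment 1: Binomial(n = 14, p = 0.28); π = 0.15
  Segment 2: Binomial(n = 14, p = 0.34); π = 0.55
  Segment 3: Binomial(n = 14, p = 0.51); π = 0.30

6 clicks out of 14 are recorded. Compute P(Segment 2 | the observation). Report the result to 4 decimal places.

P(component k | x) = π_k·f_k(x) / marginal(x), where marginal(x) = Σ_j π_j·f_j(x).
Binomial probabilities:
  f_1 = 0.104511
  f_2 = 0.167025
  f_3 = 0.175608
Weight by the priors:
  π_1·f_1 = 0.15 × 0.104511 = 0.0156767
  π_2·f_2 = 0.55 × 0.167025 = 0.0918635
  π_3·f_3 = 0.30 × 0.175608 = 0.0526825
Denominator: 0.0156767 + 0.0918635 + 0.0526825 = 0.160223
So the posterior for Segment 2 is 0.0918635 / 0.160223 ≈ 0.5733.

0.5733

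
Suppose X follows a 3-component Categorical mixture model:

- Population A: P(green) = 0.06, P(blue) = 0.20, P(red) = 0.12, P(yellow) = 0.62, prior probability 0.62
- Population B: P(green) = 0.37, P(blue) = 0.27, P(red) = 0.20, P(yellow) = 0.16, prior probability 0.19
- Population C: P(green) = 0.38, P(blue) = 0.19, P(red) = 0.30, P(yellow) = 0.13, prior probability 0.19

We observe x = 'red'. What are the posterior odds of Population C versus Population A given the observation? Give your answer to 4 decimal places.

0.7661

Only the two components matter; the odds are (π_i f_i(x)) / (π_j f_j(x)).
Component likelihoods at x = 'red':
  f_A = P(red | comp) = 0.12
  f_B = P(red | comp) = 0.20
  f_C = P(red | comp) = 0.30
Odds = (0.19/0.62) × (0.3/0.12) = 0.306452 × 2.5 ≈ 0.7661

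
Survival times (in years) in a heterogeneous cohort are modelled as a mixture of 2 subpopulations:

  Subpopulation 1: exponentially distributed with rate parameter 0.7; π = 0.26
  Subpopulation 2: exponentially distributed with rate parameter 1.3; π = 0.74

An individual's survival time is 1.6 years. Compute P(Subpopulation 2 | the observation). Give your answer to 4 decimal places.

0.6693

The responsibility of component k is π_k f_k(x) divided by Σ_j π_j f_j(x).
Exponential densities:
  L_1 = 0.7·e^(−0.7·1.6) = 0.7·e^(−1.1200) = 0.228396
  L_2 = 1.3·e^(−1.3·1.6) = 1.3·e^(−2.0800) = 0.162409
Prior × likelihood for each component:
  π_1·L_1 = 0.26 × 0.228396 = 0.0593829
  π_2·L_2 = 0.74 × 0.162409 = 0.120183
Denominator: 0.0593829 + 0.120183 = 0.179566
So the posterior for Subpopulation 2 is 0.120183 / 0.179566 ≈ 0.6693.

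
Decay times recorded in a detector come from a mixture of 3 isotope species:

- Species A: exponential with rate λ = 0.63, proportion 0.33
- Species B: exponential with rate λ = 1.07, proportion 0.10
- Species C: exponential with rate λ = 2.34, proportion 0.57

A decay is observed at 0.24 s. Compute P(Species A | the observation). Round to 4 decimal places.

Posterior ∝ prior × likelihood, so P(k | x) ∝ P(Z=k) f_k(x); normalise over all components.
Component likelihoods at x = 0.24 s:
  L_A = 0.63·e^(−0.63·0.24) = 0.63·e^(−0.1512) = 0.541596
  L_B = 1.07·e^(−1.07·0.24) = 1.07·e^(−0.2568) = 0.82767
  L_C = 2.34·e^(−2.34·0.24) = 2.34·e^(−0.5616) = 1.33449
Weight by the priors:
  P(Z=A)·L_A = 0.33 × 0.541596 = 0.178727
  P(Z=B)·L_B = 0.10 × 0.82767 = 0.082767
  P(Z=C)·L_C = 0.57 × 1.33449 = 0.760661
Sum: 0.178727 + 0.082767 + 0.760661 = 1.02215
So the posterior for Species A is 0.178727 / 1.02215 ≈ 0.1749.

0.1749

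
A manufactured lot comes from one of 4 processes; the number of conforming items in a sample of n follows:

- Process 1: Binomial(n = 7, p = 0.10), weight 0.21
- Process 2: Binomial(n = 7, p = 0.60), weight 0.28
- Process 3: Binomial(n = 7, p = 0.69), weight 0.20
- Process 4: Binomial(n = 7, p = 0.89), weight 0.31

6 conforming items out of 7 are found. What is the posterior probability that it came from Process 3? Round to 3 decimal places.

0.232

Posterior ∝ prior × likelihood, so P(k | x) ∝ π_k f_k(x); normalise over all components.
Evaluate each component's likelihood at the observed value:
  p_1 = C(7,6)·0.10^6·0.90^1 = 7·1e-06·0.9 = 6.3e-06
  p_2 = C(7,6)·0.60^6·0.40^1 = 7·0.046656·0.4 = 0.130637
  p_3 = C(7,6)·0.69^6·0.31^1 = 7·0.107918·0.31 = 0.234182
  p_4 = C(7,6)·0.89^6·0.11^1 = 7·0.496981·0.11 = 0.382676
Multiply by the mixture weights:
  π_1·p_1 = 0.21 × 6.3e-06 = 1.323e-06
  π_2·p_2 = 0.28 × 0.130637 = 0.0365783
  π_3·p_3 = 0.20 × 0.234182 = 0.0468365
  π_4·p_4 = 0.31 × 0.382676 = 0.118629
Sum: 1.323e-06 + 0.0365783 + 0.0468365 + 0.118629 = 0.202046
P(Process 3 | the observation) = 0.0468365 / 0.202046 ≈ 0.232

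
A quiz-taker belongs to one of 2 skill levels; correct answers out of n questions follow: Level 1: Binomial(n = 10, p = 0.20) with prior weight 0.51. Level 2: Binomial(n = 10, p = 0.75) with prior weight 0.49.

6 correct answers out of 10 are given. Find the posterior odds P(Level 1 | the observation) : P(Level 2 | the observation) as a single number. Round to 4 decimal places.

0.0392

Only the two components matter; the odds are (π_i f_i(x)) / (π_j f_j(x)).
Binomial probabilities:
  L_1 = C(10,6)·0.20^6·0.80^4 = 210·6.4e-05·0.4096 = 0.00550502
  L_2 = C(10,6)·0.75^6·0.25^4 = 210·0.177979·0.00390625 = 0.145998
Odds = (0.51/0.49) × (0.00550502/0.145998) = 1.04082 × 0.0377062 ≈ 0.0392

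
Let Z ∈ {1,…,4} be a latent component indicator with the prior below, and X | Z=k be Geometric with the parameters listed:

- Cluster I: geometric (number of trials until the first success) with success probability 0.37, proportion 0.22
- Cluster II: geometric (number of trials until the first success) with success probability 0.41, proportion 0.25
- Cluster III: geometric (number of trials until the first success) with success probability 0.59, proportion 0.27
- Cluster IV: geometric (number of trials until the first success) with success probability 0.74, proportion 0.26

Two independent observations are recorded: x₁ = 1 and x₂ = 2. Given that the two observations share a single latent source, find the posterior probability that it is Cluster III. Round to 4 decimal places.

0.3229

The responsibility of component k is w_k f_k(x) divided by Σ_j w_j f_j(x).
Since both observations come from the same component, the likelihood for component k is f_k(x₁)·f_k(x₂).
  f_I = [0.37·(1−0.37)^0 = 0.37·1 = 0.37] × [0.2331] = 0.086247
  f_II = [0.41·(1−0.41)^0 = 0.41·1 = 0.41] × [0.2419] = 0.099179
  f_III = [0.59·(1−0.59)^0 = 0.59·1 = 0.59] × [0.2419] = 0.142721
  f_IV = [0.74·(1−0.74)^0 = 0.74·1 = 0.74] × [0.1924] = 0.142376
Multiply by the mixture weights:
  w_I·f_I = 0.22 × 0.086247 = 0.0189743
  w_II·f_II = 0.25 × 0.099179 = 0.0247948
  w_III·f_III = 0.27 × 0.142721 = 0.0385347
  w_IV·f_IV = 0.26 × 0.142376 = 0.0370178
Marginal: 0.0189743 + 0.0247948 + 0.0385347 + 0.0370178 = 0.119322
So the posterior for Cluster III is 0.0385347 / 0.119322 ≈ 0.3229.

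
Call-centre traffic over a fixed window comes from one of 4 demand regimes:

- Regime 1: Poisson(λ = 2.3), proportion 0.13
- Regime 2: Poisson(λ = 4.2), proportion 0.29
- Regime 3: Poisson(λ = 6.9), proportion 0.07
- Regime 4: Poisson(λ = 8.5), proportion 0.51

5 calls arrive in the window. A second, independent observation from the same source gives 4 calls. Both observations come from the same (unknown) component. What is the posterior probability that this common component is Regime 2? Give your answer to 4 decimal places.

Posterior ∝ prior × likelihood, so P(k | x) ∝ π_k f_k(x); normalise over all components.
Since both observations come from the same component, the likelihood for component k is f_k(x₁)·f_k(x₂).
  f_1 = [0.053775] × [0.116902] = 0.00628642
  f_2 = [0.163316] × [0.194424] = 0.0317525
  f_3 = [0.131351] × [0.0951816] = 0.0125022
  f_4 = [0.0752333] × [0.0442549] = 0.00332944
Prior × likelihood for each component:
  π_1·f_1 = 0.13 × 0.00628642 = 0.000817235
  π_2·f_2 = 0.29 × 0.0317525 = 0.00920822
  π_3·f_3 = 0.07 × 0.0125022 = 0.000875152
  π_4·f_4 = 0.51 × 0.00332944 = 0.00169802
Evidence: 0.000817235 + 0.00920822 + 0.000875152 + 0.00169802 = 0.0125986
P(Regime 2 | x₁, x₂) ≈ 0.7309

0.7309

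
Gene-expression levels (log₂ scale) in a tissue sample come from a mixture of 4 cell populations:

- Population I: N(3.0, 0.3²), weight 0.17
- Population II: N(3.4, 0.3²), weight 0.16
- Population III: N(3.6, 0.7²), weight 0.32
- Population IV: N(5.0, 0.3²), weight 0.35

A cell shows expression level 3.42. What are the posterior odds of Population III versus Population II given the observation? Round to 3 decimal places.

Posterior odds = (π_i f_i(x)) / (π_j f_j(x)); the normalising sum cancels.
Evaluate each component's likelihood at the observed value:
  p_I = 0.499092
  p_II = 1.32686
  p_III = 0.551383
  p_IV = 1.26069e-06
0.176443 / 0.212297 ≈ 0.831

0.831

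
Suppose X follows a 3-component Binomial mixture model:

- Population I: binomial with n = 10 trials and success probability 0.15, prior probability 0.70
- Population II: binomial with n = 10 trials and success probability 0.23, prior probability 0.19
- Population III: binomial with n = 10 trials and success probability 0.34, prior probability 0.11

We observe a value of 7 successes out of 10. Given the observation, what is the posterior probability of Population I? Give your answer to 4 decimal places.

The responsibility of component k is w_k f_k(x) divided by Σ_j w_j f_j(x).
Component likelihoods at x = 7 successes out of 10:
  L_I = C(10,7)·0.15^7·0.85^3 = 120·1.70859e-06·0.614125 = 0.000125915
  L_II = C(10,7)·0.23^7·0.77^3 = 120·3.40483e-05·0.456533 = 0.0018653
  L_III = C(10,7)·0.34^7·0.66^3 = 120·0.000525234·0.287496 = 0.0181203
Weight by the priors:
  w_I·L_I = 0.70 × 0.000125915 = 8.81404e-05
  w_II·L_II = 0.19 × 0.0018653 = 0.000354407
  w_III·L_III = 0.11 × 0.0181203 = 0.00199323
Evidence: 8.81404e-05 + 0.000354407 + 0.00199323 = 0.00243578
P(Population I | x) ≈ 0.0362

0.0362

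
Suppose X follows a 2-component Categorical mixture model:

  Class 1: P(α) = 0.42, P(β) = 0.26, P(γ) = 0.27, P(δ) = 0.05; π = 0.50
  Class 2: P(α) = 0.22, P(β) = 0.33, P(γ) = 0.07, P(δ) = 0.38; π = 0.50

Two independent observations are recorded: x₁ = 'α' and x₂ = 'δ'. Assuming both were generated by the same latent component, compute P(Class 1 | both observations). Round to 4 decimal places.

By Bayes' theorem, P(k | x) = π_k f_k(x) / Σ_j π_j f_j(x).
Since both observations come from the same component, the likelihood for component k is f_k(x₁)·f_k(x₂).
  f_1 = [P(α | comp) = 0.42] × [0.05] = 0.021
  f_2 = [P(α | comp) = 0.22] × [0.38] = 0.0836
Prior × likelihood for each component:
  π_1·f_1 = 0.50 × 0.021 = 0.0105
  π_2·f_2 = 0.50 × 0.0836 = 0.0418
Evidence: 0.0105 + 0.0418 = 0.0523
So the posterior for Class 1 is 0.0105 / 0.0523 ≈ 0.2008.

0.2008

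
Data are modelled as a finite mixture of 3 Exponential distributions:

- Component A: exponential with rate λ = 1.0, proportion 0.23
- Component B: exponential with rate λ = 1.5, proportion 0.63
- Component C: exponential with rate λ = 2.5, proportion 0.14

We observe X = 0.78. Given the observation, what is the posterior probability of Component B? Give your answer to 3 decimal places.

0.654

Posterior ∝ prior × likelihood, so P(k | x) ∝ π_k f_k(x); normalise over all components.
Component likelihoods at x = 0.78:
  p_A = 1.0·e^(−1.0·0.78) = 1.0·e^(−0.7800) = 0.458406
  p_B = 1.5·e^(−1.5·0.78) = 1.5·e^(−1.1700) = 0.46555
  p_C = 2.5·e^(−2.5·0.78) = 2.5·e^(−1.9500) = 0.355685
Prior × likelihood for each component:
  π_A·p_A = 0.23 × 0.458406 = 0.105433
  π_B·p_B = 0.63 × 0.46555 = 0.293297
  π_C·p_C = 0.14 × 0.355685 = 0.0497959
Denominator: 0.105433 + 0.293297 + 0.0497959 = 0.448526
P(Component B | the observation) ≈ 0.654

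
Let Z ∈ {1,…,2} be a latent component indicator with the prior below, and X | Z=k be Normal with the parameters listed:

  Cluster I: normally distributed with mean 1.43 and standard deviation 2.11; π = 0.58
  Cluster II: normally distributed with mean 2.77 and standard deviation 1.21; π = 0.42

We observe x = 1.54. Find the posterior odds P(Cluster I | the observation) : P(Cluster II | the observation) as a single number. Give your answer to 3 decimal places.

Since P(k|x) ∝ π_k f_k(x), the posterior odds are π_i f_i(x) / (π_j f_j(x)).
Normal densities:
  p_I = (1/(2.11·√(2π)))·exp(−(1.54−1.43)²/(2·2.11²)) = 0.189072·exp(-0.00136) = 0.188815
  p_II = (1/(1.21·√(2π)))·exp(−(1.54−2.77)²/(2·1.21²)) = 0.329704·exp(-0.51667) = 0.196671
Posterior odds = (π_I·p_I) / (π_II·p_II) = (0.58·0.188815) / (0.42·0.196671) = 0.109513 / 0.0826017 ≈ 1.326

1.326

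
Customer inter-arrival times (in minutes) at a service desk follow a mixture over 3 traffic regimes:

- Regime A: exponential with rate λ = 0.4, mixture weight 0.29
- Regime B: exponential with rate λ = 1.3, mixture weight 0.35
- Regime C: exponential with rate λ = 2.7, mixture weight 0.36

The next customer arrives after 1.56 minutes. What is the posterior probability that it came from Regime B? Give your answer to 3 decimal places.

The responsibility of component k is π_k f_k(x) divided by Σ_j π_j f_j(x).
Component likelihoods at x = 1.56 minutes:
  L_A = 0.4·e^(−0.4·1.56) = 0.4·e^(−0.6240) = 0.214319
  L_B = 1.3·e^(−1.3·1.56) = 1.3·e^(−2.0280) = 0.171078
  L_C = 2.7·e^(−2.7·1.56) = 2.7·e^(−4.2120) = 0.0400051
Multiply by the mixture weights:
  π_A·L_A = 0.29 × 0.214319 = 0.0621524
  π_B·L_B = 0.35 × 0.171078 = 0.0598773
  π_C·L_C = 0.36 × 0.0400051 = 0.0144018
Denominator: 0.0621524 + 0.0598773 + 0.0144018 = 0.136432
P(Regime B | x) = 0.0598773 / 0.136432 ≈ 0.439

0.439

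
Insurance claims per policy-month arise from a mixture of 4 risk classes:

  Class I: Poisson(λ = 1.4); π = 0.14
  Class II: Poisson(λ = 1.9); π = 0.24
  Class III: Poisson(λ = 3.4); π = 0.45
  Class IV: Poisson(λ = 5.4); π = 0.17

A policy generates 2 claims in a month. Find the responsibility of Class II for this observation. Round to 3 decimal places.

0.330

Posterior ∝ prior × likelihood, so P(k | x) ∝ P(Z=k) f_k(x); normalise over all components.
Evaluate each component's likelihood at the observed value:
  L_I = e^(−1.4)·1.4^2/2! = 0.241665
  L_II = e^(−1.9)·1.9^2/2! = 0.269971
  L_III = e^(−3.4)·3.4^2/2! = 0.192898
  L_IV = e^(−5.4)·5.4^2/2! = 0.0658518
Multiply by the mixture weights:
  P(Z=I)·L_I = 0.14 × 0.241665 = 0.0338331
  P(Z=II)·L_II = 0.24 × 0.269971 = 0.0647931
  P(Z=III)·L_III = 0.45 × 0.192898 = 0.0868039
  P(Z=IV)·L_IV = 0.17 × 0.0658518 = 0.0111948
Evidence: 0.0338331 + 0.0647931 + 0.0868039 + 0.0111948 = 0.196625
Responsibility of Class II: 0.0647931 / 0.196625 ≈ 0.330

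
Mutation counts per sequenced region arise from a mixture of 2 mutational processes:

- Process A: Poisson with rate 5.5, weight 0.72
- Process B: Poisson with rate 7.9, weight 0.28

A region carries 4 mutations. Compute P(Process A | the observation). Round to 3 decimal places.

0.869

The responsibility of component k is P(Z=k) f_k(x) divided by Σ_j P(Z=j) f_j(x).
Evaluate each component's likelihood at the observed value:
  f_A = e^(−5.5)·5.5^4/4! = 0.155819
  f_B = e^(−7.9)·7.9^4/4! = 0.0601687
Weight by the priors:
  P(Z=A)·f_A = 0.72 × 0.155819 = 0.11219
  P(Z=B)·f_B = 0.28 × 0.0601687 = 0.0168472
Marginal: 0.11219 + 0.0168472 = 0.129037
P(Process A | 4 mutations) ≈ 0.869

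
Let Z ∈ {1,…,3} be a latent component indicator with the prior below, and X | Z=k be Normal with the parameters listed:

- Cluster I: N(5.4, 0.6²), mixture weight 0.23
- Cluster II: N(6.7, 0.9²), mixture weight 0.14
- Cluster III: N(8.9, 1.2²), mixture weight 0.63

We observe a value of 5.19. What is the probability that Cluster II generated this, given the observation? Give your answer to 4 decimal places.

Posterior ∝ prior × likelihood, so P(k | x) ∝ π_k f_k(x); normalise over all components.
Normal densities:
  L_I = (1/(0.6·√(2π)))·exp(−(5.19−5.4)²/(2·0.6²)) = 0.664904·exp(-0.06125) = 0.625401
  L_II = (1/(0.9·√(2π)))·exp(−(5.19−6.7)²/(2·0.9²)) = 0.443269·exp(-1.40747) = 0.108495
  L_III = (1/(1.2·√(2π)))·exp(−(5.19−8.9)²/(2·1.2²)) = 0.332452·exp(-4.77920) = 0.0027935
Prior × likelihood for each component:
  π_I·L_I = 0.23 × 0.625401 = 0.143842
  π_II·L_II = 0.14 × 0.108495 = 0.0151894
  π_III·L_III = 0.63 × 0.0027935 = 0.0017599
Marginal: 0.143842 + 0.0151894 + 0.0017599 = 0.160791
So the posterior for Cluster II is 0.0151894 / 0.160791 ≈ 0.0945.

0.0945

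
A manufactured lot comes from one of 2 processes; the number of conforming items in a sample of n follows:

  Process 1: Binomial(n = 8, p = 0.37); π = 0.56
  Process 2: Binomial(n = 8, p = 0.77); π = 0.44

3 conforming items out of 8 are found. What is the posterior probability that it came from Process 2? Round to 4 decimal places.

0.0439

The responsibility of component k is w_k f_k(x) divided by Σ_j w_j f_j(x).
Evaluate each component's likelihood at the observed value:
  f_1 = C(8,3)·0.37^3·0.63^5 = 56·0.050653·0.0992437 = 0.281511
  f_2 = C(8,3)·0.77^3·0.23^5 = 56·0.456533·0.000643634 = 0.0164551
Prior × likelihood for each component:
  w_1·f_1 = 0.56 × 0.281511 = 0.157646
  w_2·f_2 = 0.44 × 0.0164551 = 0.00724022
Evidence: 0.157646 + 0.00724022 = 0.164887
So the posterior for Process 2 is 0.00724022 / 0.164887 ≈ 0.0439.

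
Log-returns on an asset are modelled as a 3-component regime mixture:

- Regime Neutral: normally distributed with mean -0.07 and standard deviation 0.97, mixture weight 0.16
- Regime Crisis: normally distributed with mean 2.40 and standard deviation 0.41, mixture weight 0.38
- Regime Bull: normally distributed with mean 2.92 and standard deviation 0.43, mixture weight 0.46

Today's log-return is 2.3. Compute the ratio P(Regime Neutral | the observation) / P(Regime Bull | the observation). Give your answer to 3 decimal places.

The posterior odds equal the prior odds times the likelihood ratio: (w_i/w_j)·(f_i(x)/f_j(x)).
Component likelihoods at x = 2.3:
  f_Neutral = 0.0207889
  f_Crisis = 0.944514
  f_Bull = 0.328096
0.00332623 / 0.150924 ≈ 0.022

0.022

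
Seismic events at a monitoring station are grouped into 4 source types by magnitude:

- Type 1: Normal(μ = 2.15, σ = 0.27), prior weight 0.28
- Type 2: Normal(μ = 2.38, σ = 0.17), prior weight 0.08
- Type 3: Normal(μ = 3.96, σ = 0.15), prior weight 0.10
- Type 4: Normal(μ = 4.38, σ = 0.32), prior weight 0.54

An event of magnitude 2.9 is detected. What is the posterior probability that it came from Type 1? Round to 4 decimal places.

0.8322

The responsibility of component k is w_k f_k(x) divided by Σ_j w_j f_j(x).
Evaluate each component's likelihood at the observed value:
  L_1 = (1/(0.27·√(2π)))·exp(−(2.9−2.15)²/(2·0.27²)) = 1.477564·exp(-3.85802) = 0.0311909
  L_2 = (1/(0.17·√(2π)))·exp(−(2.9−2.38)²/(2·0.17²)) = 2.346719·exp(-4.67820) = 0.0218145
  L_3 = (1/(0.15·√(2π)))·exp(−(2.9−3.96)²/(2·0.15²)) = 2.659615·exp(-24.96889) = 3.81038e-11
  L_4 = (1/(0.32·√(2π)))·exp(−(2.9−4.38)²/(2·0.32²)) = 1.246695·exp(-10.69531) = 2.82387e-05
Multiply by the mixture weights:
  w_1·L_1 = 0.28 × 0.0311909 = 0.00873344
  w_2·L_2 = 0.08 × 0.0218145 = 0.00174516
  w_3·L_3 = 0.10 × 3.81038e-11 = 3.81038e-12
  w_4·L_4 = 0.54 × 2.82387e-05 = 1.52489e-05
Denominator: 0.00873344 + 0.00174516 + 3.81038e-12 + 1.52489e-05 = 0.0104938
P(Type 1 | data) ≈ 0.8322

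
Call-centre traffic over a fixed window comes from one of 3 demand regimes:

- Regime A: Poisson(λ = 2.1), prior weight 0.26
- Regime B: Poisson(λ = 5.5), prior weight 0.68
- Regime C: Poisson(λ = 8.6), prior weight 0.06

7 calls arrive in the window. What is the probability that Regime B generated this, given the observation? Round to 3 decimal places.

0.905

Posterior ∝ prior × likelihood, so P(k | x) ∝ π_k f_k(x); normalise over all components.
Evaluate each component's likelihood at the observed value:
  p_A = e^(−2.1)·2.1^7/7! = 0.00437609
  p_B = e^(−5.5)·5.5^7/7! = 0.123449
  p_C = e^(−8.6)·8.6^7/7! = 0.127094
Weight by the priors:
  π_A·p_A = 0.26 × 0.00437609 = 0.00113778
  π_B·p_B = 0.68 × 0.123449 = 0.0839455
  π_C·p_C = 0.06 × 0.127094 = 0.00762566
Denominator: 0.00113778 + 0.0839455 + 0.00762566 = 0.092709
P(Regime B | data) ≈ 0.905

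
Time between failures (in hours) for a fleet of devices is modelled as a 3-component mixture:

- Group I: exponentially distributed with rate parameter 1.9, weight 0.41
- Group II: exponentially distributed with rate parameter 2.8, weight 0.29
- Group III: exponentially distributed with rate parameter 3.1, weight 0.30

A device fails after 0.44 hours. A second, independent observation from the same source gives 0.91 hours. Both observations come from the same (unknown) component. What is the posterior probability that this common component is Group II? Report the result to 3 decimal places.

By Bayes' theorem, P(k | x) = π_k f_k(x) / Σ_j π_j f_j(x).
Since both observations come from the same component, the likelihood for component k is f_k(x₁)·f_k(x₂).
  L_I = [0.823538] × [0.337177] = 0.277678
  L_II = [0.816784] × [0.219066] = 0.17893
  L_III = [0.792472] × [0.184594] = 0.146285
Unnormalised posteriors:
  π_I·L_I = 0.41 × 0.277678 = 0.113848
  π_II·L_II = 0.29 × 0.17893 = 0.0518897
  π_III·L_III = 0.30 × 0.146285 = 0.0438856
Evidence: 0.113848 + 0.0518897 + 0.0438856 = 0.209623
P(Group II | x₁, x₂) = 0.0518897 / 0.209623 ≈ 0.248

0.248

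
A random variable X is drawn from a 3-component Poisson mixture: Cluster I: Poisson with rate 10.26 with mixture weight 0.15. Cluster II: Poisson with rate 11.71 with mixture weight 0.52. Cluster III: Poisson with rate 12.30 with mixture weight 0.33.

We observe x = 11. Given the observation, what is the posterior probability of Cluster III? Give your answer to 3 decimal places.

0.319

The responsibility of component k is w_k f_k(x) divided by Σ_j w_j f_j(x).
Component likelihoods at x = 11:
  p_I = e^(−10.26)·10.26^11/11! = 0.116306
  p_II = e^(−11.71)·11.71^11/11! = 0.116784
  p_III = e^(−12.30)·12.30^11/11! = 0.111168
Unnormalised posteriors:
  w_I·p_I = 0.15 × 0.116306 = 0.017446
  w_II·p_II = 0.52 × 0.116784 = 0.0607275
  w_III·p_III = 0.33 × 0.111168 = 0.0366853
Evidence: 0.017446 + 0.0607275 + 0.0366853 = 0.114859
Responsibility of Cluster III: 0.0366853 / 0.114859 ≈ 0.319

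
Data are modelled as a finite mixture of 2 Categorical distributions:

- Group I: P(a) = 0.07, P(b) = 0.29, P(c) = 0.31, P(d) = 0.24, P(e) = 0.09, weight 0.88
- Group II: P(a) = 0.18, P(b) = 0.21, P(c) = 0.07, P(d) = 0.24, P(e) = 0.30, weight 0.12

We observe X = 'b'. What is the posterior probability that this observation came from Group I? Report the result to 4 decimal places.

Apply Bayes' rule: the posterior for each component is proportional to its prior times its likelihood at x.
Evaluate each component's likelihood at the observed value:
  p_I = P(b | comp) = 0.29
  p_II = P(b | comp) = 0.21
Multiply by the mixture weights:
  w_I·p_I = 0.88 × 0.29 = 0.2552
  w_II·p_II = 0.12 × 0.21 = 0.0252
Evidence: 0.2552 + 0.0252 = 0.2804
P(Group I | the observation) ≈ 0.9101

0.9101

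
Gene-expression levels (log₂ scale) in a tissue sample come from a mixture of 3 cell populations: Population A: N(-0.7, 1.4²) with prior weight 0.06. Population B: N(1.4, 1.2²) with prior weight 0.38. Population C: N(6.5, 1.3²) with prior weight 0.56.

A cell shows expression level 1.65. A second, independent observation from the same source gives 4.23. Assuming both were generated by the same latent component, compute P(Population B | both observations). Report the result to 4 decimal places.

0.9948

The responsibility of component k is π_k f_k(x) divided by Σ_j π_j f_j(x).
Since both observations come from the same component, the likelihood for component k is f_k(x₁)·f_k(x₂).
  f_A = [(1/(1.4·√(2π)))·exp(−(1.65−-0.7)²/(2·1.4²)) = 0.284959·exp(-1.40880) = 0.0696542] × [0.000578171] = 4.02721e-05
  f_B = [(1/(1.2·√(2π)))·exp(−(1.65−1.4)²/(2·1.2²)) = 0.332452·exp(-0.02170) = 0.325315] × [0.0206069] = 0.00670374
  f_C = [(1/(1.3·√(2π)))·exp(−(1.65−6.5)²/(2·1.3²)) = 0.306879·exp(-6.95932) = 0.000291456] × [0.0668149] = 1.94736e-05
Multiply by the mixture weights:
  π_A·f_A = 0.06 × 4.02721e-05 = 2.41632e-06
  π_B·f_B = 0.38 × 0.00670374 = 0.00254742
  π_C·f_C = 0.56 × 1.94736e-05 = 1.09052e-05
Denominator: 2.41632e-06 + 0.00254742 + 1.09052e-05 = 0.00256074
P(Population B | data) = 0.00254742 / 0.00256074 ≈ 0.9948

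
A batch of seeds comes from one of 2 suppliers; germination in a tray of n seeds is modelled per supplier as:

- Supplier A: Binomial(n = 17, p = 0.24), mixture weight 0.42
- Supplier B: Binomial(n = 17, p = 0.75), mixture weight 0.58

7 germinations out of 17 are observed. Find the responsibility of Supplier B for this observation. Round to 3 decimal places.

0.056

By Bayes' theorem, P(k | x) = π_k f_k(x) / Σ_j π_j f_j(x).
Evaluate each component's likelihood at the observed value:
  L_A = 0.0573442
  L_B = 0.00247573
Weight by the priors:
  π_A·L_A = 0.42 × 0.0573442 = 0.0240846
  π_B·L_B = 0.58 × 0.00247573 = 0.00143593
Marginal: 0.0240846 + 0.00143593 = 0.0255205
P(Supplier B | 7 germinations out of 17) ≈ 0.056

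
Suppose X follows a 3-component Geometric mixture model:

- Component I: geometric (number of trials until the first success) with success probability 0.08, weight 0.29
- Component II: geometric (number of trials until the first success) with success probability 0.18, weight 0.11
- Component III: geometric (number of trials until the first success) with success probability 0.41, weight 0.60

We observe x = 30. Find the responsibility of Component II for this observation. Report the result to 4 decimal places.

0.0294

Apply Bayes' rule: the posterior for each component is proportional to its prior times its likelihood at x.
Geometric probabilities:
  p_I = 0.0071275
  p_II = 0.000569999
  p_III = 9.27881e-08
Weight by the priors:
  P(Z=I)·p_I = 0.29 × 0.0071275 = 0.00206697
  P(Z=II)·p_II = 0.11 × 0.000569999 = 6.26999e-05
  P(Z=III)·p_III = 0.60 × 9.27881e-08 = 5.56728e-08
Marginal: 0.00206697 + 6.26999e-05 + 5.56728e-08 = 0.00212973
P(Component II | the observation) = 6.26999e-05 / 0.00212973 ≈ 0.0294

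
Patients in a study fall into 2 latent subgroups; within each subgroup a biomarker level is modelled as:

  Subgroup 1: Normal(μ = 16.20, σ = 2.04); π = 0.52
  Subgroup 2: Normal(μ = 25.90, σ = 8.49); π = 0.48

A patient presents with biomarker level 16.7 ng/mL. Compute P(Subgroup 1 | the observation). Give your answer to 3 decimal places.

The responsibility of component k is w_k f_k(x) divided by Σ_j w_j f_j(x).
Evaluate each component's likelihood at the observed value:
  p_1 = 0.189773
  p_2 = 0.0261227
Multiply by the mixture weights:
  w_1·p_1 = 0.52 × 0.189773 = 0.0986821
  w_2·p_2 = 0.48 × 0.0261227 = 0.0125389
Sum: 0.0986821 + 0.0125389 = 0.111221
P(Subgroup 1 | data) = 0.0986821 / 0.111221 ≈ 0.887

0.887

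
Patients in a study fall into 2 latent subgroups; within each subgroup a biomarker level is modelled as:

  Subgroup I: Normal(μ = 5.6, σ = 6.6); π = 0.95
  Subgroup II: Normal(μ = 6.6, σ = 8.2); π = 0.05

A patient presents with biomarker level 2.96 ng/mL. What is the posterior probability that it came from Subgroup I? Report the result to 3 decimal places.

Posterior ∝ prior × likelihood, so P(k | x) ∝ π_k f_k(x); normalise over all components.
Normal densities:
  p_I = 0.0557985
  p_II = 0.0440867
Prior × likelihood for each component:
  π_I·p_I = 0.95 × 0.0557985 = 0.0530086
  π_II·p_II = 0.05 × 0.0440867 = 0.00220433
Marginal: 0.0530086 + 0.00220433 = 0.0552129
So the posterior for Subgroup I is 0.0530086 / 0.0552129 ≈ 0.960.

0.960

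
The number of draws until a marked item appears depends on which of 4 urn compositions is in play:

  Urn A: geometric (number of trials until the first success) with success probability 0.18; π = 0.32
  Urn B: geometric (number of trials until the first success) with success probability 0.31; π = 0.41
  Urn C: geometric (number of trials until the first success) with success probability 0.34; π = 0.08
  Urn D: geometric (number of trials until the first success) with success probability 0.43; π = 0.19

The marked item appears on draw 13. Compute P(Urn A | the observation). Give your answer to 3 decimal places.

0.751

P(component k | x) = P(Z=k)·f_k(x) / marginal(x), where marginal(x) = Σ_j P(Z=j)·f_j(x).
Component likelihoods at x = 13:
  f_A = 0.18·(1−0.18)^12 = 0.18·0.0924201 = 0.0166356
  f_B = 0.31·(1−0.31)^12 = 0.31·0.0116463 = 0.00361036
  f_C = 0.34·(1−0.34)^12 = 0.34·0.00683168 = 0.00232277
  f_D = 0.43·(1−0.43)^12 = 0.43·0.00117625 = 0.000505786
Prior × likelihood for each component:
  P(Z=A)·f_A = 0.32 × 0.0166356 = 0.0053234
  P(Z=B)·f_B = 0.41 × 0.00361036 = 0.00148025
  P(Z=C)·f_C = 0.08 × 0.00232277 = 0.000185822
  P(Z=D)·f_D = 0.19 × 0.000505786 = 9.60993e-05
Normaliser: 0.0053234 + 0.00148025 + 0.000185822 + 9.60993e-05 = 0.00708556
So the posterior for Urn A is 0.0053234 / 0.00708556 ≈ 0.751.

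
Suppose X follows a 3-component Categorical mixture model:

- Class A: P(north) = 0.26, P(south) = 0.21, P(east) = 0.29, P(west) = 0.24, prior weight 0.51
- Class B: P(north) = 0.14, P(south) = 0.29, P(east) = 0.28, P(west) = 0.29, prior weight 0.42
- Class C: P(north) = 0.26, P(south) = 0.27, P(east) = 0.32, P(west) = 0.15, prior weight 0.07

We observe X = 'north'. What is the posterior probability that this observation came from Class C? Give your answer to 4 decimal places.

P(component k | x) = π_k·f_k(x) / marginal(x), where marginal(x) = Σ_j π_j·f_j(x).
Evaluate each component's likelihood at the observed value:
  L_A = 0.26
  L_B = 0.14
  L_C = 0.26
Weight by the priors:
  π_A·L_A = 0.51 × 0.26 = 0.1326
  π_B·L_B = 0.42 × 0.14 = 0.0588
  π_C·L_C = 0.07 × 0.26 = 0.0182
Evidence: 0.1326 + 0.0588 + 0.0182 = 0.2096
Responsibility of Class C: 0.0182 / 0.2096 ≈ 0.0868

0.0868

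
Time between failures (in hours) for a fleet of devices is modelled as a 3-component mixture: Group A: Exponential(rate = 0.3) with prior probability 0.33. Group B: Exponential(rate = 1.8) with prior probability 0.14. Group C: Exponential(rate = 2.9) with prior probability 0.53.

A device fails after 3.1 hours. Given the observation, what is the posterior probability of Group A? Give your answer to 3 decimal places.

The responsibility of component k is P(Z=k) f_k(x) divided by Σ_j P(Z=j) f_j(x).
Component likelihoods at x = 3.1 hours:
  f_A = 0.3·e^(−0.3·3.1) = 0.3·e^(−0.9300) = 0.118366
  f_B = 1.8·e^(−1.8·3.1) = 1.8·e^(−5.5800) = 0.00679062
  f_C = 2.9·e^(−2.9·3.1) = 2.9·e^(−8.9900) = 0.000361485
Weight by the priors:
  P(Z=A)·f_A = 0.33 × 0.118366 = 0.0390608
  P(Z=B)·f_B = 0.14 × 0.00679062 = 0.000950687
  P(Z=C)·f_C = 0.53 × 0.000361485 = 0.000191587
Marginal: 0.0390608 + 0.000950687 + 0.000191587 = 0.0402031
P(Group A | 3.1 hours) = 0.0390608 / 0.0402031 ≈ 0.972

0.972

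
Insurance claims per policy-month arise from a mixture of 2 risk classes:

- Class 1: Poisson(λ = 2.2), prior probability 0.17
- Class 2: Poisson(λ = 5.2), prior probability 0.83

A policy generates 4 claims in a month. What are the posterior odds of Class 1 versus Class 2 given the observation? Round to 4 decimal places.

0.1318

Only the two components matter; the odds are (π_i f_i(x)) / (π_j f_j(x)).
Evaluate each component's likelihood at the observed value:
  p_1 = e^(−2.2)·2.2^4/4! = 0.108151
  p_2 = e^(−5.2)·5.2^4/4! = 0.168063
Odds = (0.17/0.83) × (0.108151/0.168063) = 0.204819 × 0.643518 ≈ 0.1318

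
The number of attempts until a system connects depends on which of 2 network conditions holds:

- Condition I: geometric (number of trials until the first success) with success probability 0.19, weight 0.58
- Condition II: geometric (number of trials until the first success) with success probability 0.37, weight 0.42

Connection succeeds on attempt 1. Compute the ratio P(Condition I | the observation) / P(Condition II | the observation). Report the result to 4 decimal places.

The posterior odds equal the prior odds times the likelihood ratio: (π_i/π_j)·(f_i(x)/f_j(x)).
Geometric probabilities:
  p_I = 0.19·(1−0.19)^0 = 0.19·1 = 0.19
  p_II = 0.37·(1−0.37)^0 = 0.37·1 = 0.37
Odds = (0.58/0.42) × (0.19/0.37) = 1.38095 × 0.513514 ≈ 0.7091

0.7091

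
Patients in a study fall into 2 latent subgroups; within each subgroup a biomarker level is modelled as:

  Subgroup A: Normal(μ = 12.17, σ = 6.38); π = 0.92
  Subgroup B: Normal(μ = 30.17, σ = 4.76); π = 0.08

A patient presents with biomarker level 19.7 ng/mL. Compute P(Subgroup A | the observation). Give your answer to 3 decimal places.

0.980

P(component k | x) = w_k·f_k(x) / marginal(x), where marginal(x) = Σ_j w_j·f_j(x).
Component likelihoods at x = 19.7 ng/mL:
  f_A = 0.0311605
  f_B = 0.00745954
Prior × likelihood for each component:
  w_A·f_A = 0.92 × 0.0311605 = 0.0286677
  w_B·f_B = 0.08 × 0.00745954 = 0.000596763
Marginal: 0.0286677 + 0.000596763 = 0.0292645
P(Subgroup A | data) = 0.0286677 / 0.0292645 ≈ 0.980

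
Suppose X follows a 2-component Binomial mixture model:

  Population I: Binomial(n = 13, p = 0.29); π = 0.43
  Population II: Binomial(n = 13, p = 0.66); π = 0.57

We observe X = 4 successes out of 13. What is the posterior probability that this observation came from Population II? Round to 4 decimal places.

0.0450

Posterior ∝ prior × likelihood, so P(k | x) ∝ π_k f_k(x); normalise over all components.
Evaluate each component's likelihood at the observed value:
  p_I = 0.231859
  p_II = 0.00823744
Unnormalised posteriors:
  π_I·p_I = 0.43 × 0.231859 = 0.0996992
  π_II·p_II = 0.57 × 0.00823744 = 0.00469534
Denominator: 0.0996992 + 0.00469534 = 0.104395
P(Population II | 4 successes out of 13) ≈ 0.0450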